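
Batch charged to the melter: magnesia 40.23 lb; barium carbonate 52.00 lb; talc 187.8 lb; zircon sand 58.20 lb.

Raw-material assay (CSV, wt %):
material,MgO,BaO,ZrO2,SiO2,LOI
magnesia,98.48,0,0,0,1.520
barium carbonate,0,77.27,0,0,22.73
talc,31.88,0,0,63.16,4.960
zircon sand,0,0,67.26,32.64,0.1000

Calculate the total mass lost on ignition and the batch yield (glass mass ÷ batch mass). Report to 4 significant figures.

The intermediate values are displayed (rounded to 4 significant digits) within the worked lines. All internal work maintains exact precision from first step to last. A single rounding produces each reported figure. The derived quantities, which include yield, glass mass, the totals, LOI, the four compositions, are rebuilt at full precision, precisely as stated by the question or the answer, from the weighed amounts on 316.4 lb of glass.
Ignition loss by material:
  magnesia: 40.23 × 0.01520 = 0.6115 lb
  barium carbonate: 52.00 × 0.2273 = 11.82 lb
  talc: 187.8 × 0.04960 = 9.315 lb
  zircon sand: 58.20 × 0.001000 = 0.05820 lb
Total LOI = 21.80 lb
Glass = batch − LOI = 338.2 − 21.80 = 316.4 lb

LOI loss = 21.80 lb; glass = 316.4 lb; yield = 93.55%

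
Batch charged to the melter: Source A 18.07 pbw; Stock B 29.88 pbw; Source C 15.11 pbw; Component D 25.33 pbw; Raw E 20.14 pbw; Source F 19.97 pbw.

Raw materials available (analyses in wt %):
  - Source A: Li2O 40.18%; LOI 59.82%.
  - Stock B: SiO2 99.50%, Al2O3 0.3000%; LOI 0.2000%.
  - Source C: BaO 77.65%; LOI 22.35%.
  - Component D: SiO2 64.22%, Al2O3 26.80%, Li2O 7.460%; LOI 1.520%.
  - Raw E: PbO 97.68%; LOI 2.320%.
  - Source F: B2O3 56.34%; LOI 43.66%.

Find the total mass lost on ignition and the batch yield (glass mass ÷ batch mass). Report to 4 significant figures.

LOI loss = 23.82 pbw; glass = 104.7 pbw; yield = 81.46%

The working math holds exact precision throughout; mid-chain values are displayed rounded to four significant digits when written out. Each reported result undergoes a single rounding; derived quantities are carried at full precision (the six compositions, ignition loss, yield, the totals, glass mass) starting from the weights per 104.7 pbw of glass, as given in question or answer.
Material-by-material LOI:
  Source A: 18.07 × 0.5982 = 10.81 pbw
  Stock B: 29.88 × 0.002000 = 0.05976 pbw
  Source C: 15.11 × 0.2235 = 3.377 pbw
  Component D: 25.33 × 0.01520 = 0.3850 pbw
  Raw E: 20.14 × 0.02320 = 0.4672 pbw
  Source F: 19.97 × 0.4366 = 8.719 pbw
Total LOI = 23.82 pbw
Glass = batch − LOI = 128.5 − 23.82 = 104.7 pbw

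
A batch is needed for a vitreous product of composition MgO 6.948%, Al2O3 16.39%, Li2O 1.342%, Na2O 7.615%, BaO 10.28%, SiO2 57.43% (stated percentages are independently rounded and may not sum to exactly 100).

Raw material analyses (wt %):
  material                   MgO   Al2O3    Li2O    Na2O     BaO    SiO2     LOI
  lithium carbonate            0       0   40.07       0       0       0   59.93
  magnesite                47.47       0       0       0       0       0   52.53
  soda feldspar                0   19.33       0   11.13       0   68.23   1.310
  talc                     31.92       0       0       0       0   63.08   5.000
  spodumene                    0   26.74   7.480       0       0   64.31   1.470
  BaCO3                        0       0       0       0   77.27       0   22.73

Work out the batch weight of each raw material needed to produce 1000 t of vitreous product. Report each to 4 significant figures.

All internal work runs at full precision at every stage — in-progress results are printed, rounded to 4 significant figures, as written; every reported value carries a single rounding; all derived quantities are carried in full float precision (the yield, totals, ignition loss, glass mass, six oxide percentages) from the batch weights per 1000 t of glass as they appear in the problem or the answer.
Per-oxide target masses for 1000 t vitreous product:
  MgO: 6.948% × 1000 = 69.48 t
  Al2O3: 16.39% × 1000 = 163.9 t
  Li2O: 1.342% × 1000 = 13.42 t
  Na2O: 7.615% × 1000 = 76.15 t
  BaO: 10.28% × 1000 = 102.8 t
  SiO2: 57.43% × 1000 = 574.3 t
A balance pass over the oxides, on the weights just shown, at the basis given (sum by sum, the targets are met inside rounding margins):
  MgO: 112.9·0.4747 + 49.73·0.3192 = 69.47 t (target 69.48 t)
  Al2O3: 684.2·0.1933 + 118.3·0.2674 = 163.9 t (target 163.9 t)
  Li2O: 11.40·0.4007 + 118.3·0.07480 = 13.42 t (target 13.42 t)
  Na2O: 684.2·0.1113 = 76.15 t (target 76.15 t)
  BaO: 133.0·0.7727 = 102.8 t (target 102.8 t)
  SiO2: 684.2·0.6823 + 49.73·0.6308 + 118.3·0.6431 = 574.3 t (target 574.3 t)
Consistency of the glass mass: total batch − LOI = 1000 t (the Σ of target masses is 1000 t; basis as stated: 1000 t — deltas are rounding alone).
Batch grand total — Σ batch = 1110 t; loss to ignition Σ batch·LOI = 109.6 t; yield: glass divided by total = 90.13%.

Batch per 1000 t vitreous product:
  lithium carbonate: 11.40 t
  magnesite: 112.9 t
  soda feldspar: 684.2 t
  talc: 49.73 t
  spodumene: 118.3 t
  BaCO3: 133.0 t
Total batch = 1110 t; LOI loss = 109.6 t; yield = 90.13%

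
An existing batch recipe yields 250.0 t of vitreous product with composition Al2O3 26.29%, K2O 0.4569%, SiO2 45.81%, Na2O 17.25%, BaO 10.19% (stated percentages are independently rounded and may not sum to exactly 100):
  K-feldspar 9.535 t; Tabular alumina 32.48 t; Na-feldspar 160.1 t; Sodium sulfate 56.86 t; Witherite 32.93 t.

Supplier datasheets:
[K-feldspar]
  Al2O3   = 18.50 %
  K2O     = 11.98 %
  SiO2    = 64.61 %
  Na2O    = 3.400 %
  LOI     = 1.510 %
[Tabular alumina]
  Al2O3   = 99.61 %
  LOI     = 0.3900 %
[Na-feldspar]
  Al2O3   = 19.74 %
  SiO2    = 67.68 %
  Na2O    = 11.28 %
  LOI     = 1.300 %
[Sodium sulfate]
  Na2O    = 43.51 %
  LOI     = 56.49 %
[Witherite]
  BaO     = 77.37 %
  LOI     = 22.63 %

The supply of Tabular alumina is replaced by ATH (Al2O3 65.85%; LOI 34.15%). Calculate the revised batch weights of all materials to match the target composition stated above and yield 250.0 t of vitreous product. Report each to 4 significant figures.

Revised batch per 250.0 t vitreous product:
  K-feldspar: 9.535 t
  ATH: 49.13 t
  Na-feldspar: 160.1 t
  Sodium sulfate: 56.86 t
  Witherite: 32.93 t
Total batch = 308.6 t; LOI loss = 58.58 t

The whole derivation runs at full precision from start to finish. In-progress results are displayed (rounded to 4 significant figures) in the printout — a single rounding yields every reported figure — all derived quantities, which include five oxide percentages, LOI, glass mass, the yield, the totals, are computed in full float precision, as quoted within question or answer, from the weighed amounts at 250.0 t of glass.
Oxide mass targets, per 250.0 t vitreous product:
  Al2O3: 26.29% × 250.0 = 65.72 t
  K2O: 0.4569% × 250.0 = 1.142 t
  SiO2: 45.81% × 250.0 = 114.5 t
  Na2O: 17.25% × 250.0 = 43.12 t
  BaO: 10.19% × 250.0 = 25.48 t
A balance pass over the oxides, working from each reported weight, under the basis named above (delivered sums recover each target modulo rounding of the values):
  Al2O3: 9.535·0.1850 + 49.13·0.6585 + 160.1·0.1974 = 65.72 t (target 65.72 t)
  K2O: 9.535·0.1198 = 1.142 t (target 1.142 t)
  SiO2: 9.535·0.6461 + 160.1·0.6768 = 114.5 t (target 114.5 t)
  Na2O: 9.535·0.03400 + 160.1·0.1128 + 56.86·0.4351 = 43.12 t (target 43.12 t)
  BaO: 32.93·0.7737 = 25.48 t (target 25.48 t)
Glass mass check: total charge less LOI = 250.0 t (the Σ of target masses is 250.0 t; against the stated basis, 250.0 t — rounding explains the deltas).
Total batch = Σ batch = 308.6 t; ignition loss, Σ(batch × LOI) = 58.58 t; yield, glass over the total, = 81.02%.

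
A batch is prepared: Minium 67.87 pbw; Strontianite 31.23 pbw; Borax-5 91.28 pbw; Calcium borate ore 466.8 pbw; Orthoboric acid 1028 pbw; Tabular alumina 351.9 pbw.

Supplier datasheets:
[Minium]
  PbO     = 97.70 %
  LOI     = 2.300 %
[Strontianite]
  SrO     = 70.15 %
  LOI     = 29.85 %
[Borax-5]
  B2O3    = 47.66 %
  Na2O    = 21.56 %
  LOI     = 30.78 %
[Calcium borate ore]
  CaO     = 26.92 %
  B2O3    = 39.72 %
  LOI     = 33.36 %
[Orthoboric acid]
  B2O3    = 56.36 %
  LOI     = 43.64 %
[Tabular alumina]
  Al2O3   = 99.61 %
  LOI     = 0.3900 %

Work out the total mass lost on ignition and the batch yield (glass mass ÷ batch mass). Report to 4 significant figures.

Rounding to 4 significant figures applies to every intermediate as shown. Every computation keeps full precision through every step; a single rounding yields every reported value. Derived quantities (the six compositions, net glass mass, the totals, the yield, LOI) are recomputed at full float precision starting from the weights for 1392 pbw of glass, as quoted within either problem or answer.
LOI of each material in turn:
  Minium: 67.87 × 0.02300 = 1.561 pbw
  Strontianite: 31.23 × 0.2985 = 9.322 pbw
  Borax-5: 91.28 × 0.3078 = 28.10 pbw
  Calcium borate ore: 466.8 × 0.3336 = 155.7 pbw
  Orthoboric acid: 1028 × 0.4364 = 448.6 pbw
  Tabular alumina: 351.9 × 0.003900 = 1.372 pbw
Total LOI = 644.7 pbw
Glass = batch − LOI = 2037 − 644.7 = 1392 pbw

LOI loss = 644.7 pbw; glass = 1392 pbw; yield = 68.35%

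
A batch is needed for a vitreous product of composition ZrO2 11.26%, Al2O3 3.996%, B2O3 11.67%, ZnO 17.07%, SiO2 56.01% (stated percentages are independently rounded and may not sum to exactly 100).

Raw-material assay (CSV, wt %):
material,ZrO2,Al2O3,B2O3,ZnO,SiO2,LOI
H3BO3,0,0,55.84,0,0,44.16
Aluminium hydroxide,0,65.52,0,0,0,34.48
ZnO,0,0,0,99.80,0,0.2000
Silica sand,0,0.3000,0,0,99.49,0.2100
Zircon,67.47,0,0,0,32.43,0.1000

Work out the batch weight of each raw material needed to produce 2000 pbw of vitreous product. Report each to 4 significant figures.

The working math holds exact precision from start to finish. Values along the way are printed rounded off to 4 significant digits across the worked steps. Each reported result includes exactly one rounding — derived quantities are computed from the batch weights at 2000 pbw of glass at exact precision (five oxide percentages, yield, ignition loss, totals, net glass mass) as written in the question or the answer.
Oxide-by-oxide targets in 2000 pbw vitreous product:
  ZrO2: 11.26% × 2000 = 225.2 pbw
  Al2O3: 3.996% × 2000 = 79.92 pbw
  B2O3: 11.67% × 2000 = 233.4 pbw
  ZnO: 17.07% × 2000 = 341.4 pbw
  SiO2: 56.01% × 2000 = 1120 pbw
Mass-balance tally per oxide working from each reported weight, relative to the basis at hand (oxide sums agree with the targets given rounding of the digits):
  ZrO2: 333.8·0.6747 = 225.2 pbw (target 225.2 pbw)
  Al2O3: 117.3·0.6552 + 1017·0.003000 = 79.91 pbw (target 79.92 pbw)
  B2O3: 418.0·0.5584 = 233.4 pbw (target 233.4 pbw)
  ZnO: 342.1·0.9980 = 341.4 pbw (target 341.4 pbw)
  SiO2: 1017·0.9949 + 333.8·0.3243 = 1120 pbw (target 1120 pbw)
Glass-mass bookkeeping: total charge less LOI = 2000 pbw (per-oxide target masses sum to 2000 pbw; basis as stated: 2000 pbw — gaps are rounding artifacts).
Summing the batch: Σ batch = 2228 pbw; ignition loss, Σ(batch × LOI) = 228.2 pbw; glass ÷ batch gives a yield of 89.76%.

Batch per 2000 pbw vitreous product:
  H3BO3: 418.0 pbw
  Aluminium hydroxide: 117.3 pbw
  ZnO: 342.1 pbw
  Silica sand: 1017 pbw
  Zircon: 333.8 pbw
Total batch = 2228 pbw; LOI loss = 228.2 pbw; yield = 89.76%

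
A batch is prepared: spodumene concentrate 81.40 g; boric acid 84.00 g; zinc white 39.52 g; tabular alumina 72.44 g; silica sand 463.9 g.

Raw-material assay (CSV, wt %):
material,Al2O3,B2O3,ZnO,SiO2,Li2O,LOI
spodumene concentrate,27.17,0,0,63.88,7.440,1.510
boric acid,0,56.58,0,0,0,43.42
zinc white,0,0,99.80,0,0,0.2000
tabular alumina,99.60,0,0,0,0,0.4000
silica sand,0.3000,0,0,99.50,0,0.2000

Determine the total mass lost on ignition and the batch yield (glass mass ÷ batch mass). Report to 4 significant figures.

In-progress results are displayed, rounded to 4 significant digits, between the steps. All internal work runs at exact precision from start to finish. A single rounding finalizes each reported number. Derived quantities, which include five oxide percentages, glass mass, ignition loss, the yield, totals, are recomputed at full precision, as written in the problem or answer text, using the weight values per 702.3 g of glass.
Per-material ignition loss:
  spodumene concentrate: 81.40 × 0.01510 = 1.229 g
  boric acid: 84.00 × 0.4342 = 36.47 g
  zinc white: 39.52 × 0.002000 = 0.07904 g
  tabular alumina: 72.44 × 0.004000 = 0.2898 g
  silica sand: 463.9 × 0.002000 = 0.9278 g
Total LOI = 39.00 g
Glass = batch − LOI = 741.3 − 39.00 = 702.3 g

LOI loss = 39.00 g; glass = 702.3 g; yield = 94.74%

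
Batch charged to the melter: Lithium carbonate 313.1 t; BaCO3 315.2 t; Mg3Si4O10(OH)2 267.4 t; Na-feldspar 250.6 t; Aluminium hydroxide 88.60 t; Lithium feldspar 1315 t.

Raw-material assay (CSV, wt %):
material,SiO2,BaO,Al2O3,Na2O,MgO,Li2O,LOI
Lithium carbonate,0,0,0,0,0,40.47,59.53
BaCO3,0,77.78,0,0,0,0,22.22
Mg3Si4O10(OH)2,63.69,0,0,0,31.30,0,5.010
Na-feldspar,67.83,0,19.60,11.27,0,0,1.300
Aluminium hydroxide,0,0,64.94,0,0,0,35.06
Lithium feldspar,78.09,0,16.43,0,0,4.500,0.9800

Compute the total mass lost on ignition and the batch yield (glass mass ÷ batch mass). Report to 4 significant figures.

All arithmetic keeps full float precision in every operation; values along the way are rounded off to 4 significant digits wherever printed. Each reported figure sees exactly one rounding. The derived quantities (the yield, six oxide percentages, ignition loss, glass mass, totals) are carried from the batch weights per 2233 t of glass in exact precision as quoted within either problem or answer.
Material-by-material LOI:
  Lithium carbonate: 313.1 × 0.5953 = 186.4 t
  BaCO3: 315.2 × 0.2222 = 70.04 t
  Mg3Si4O10(OH)2: 267.4 × 0.05010 = 13.40 t
  Na-feldspar: 250.6 × 0.01300 = 3.258 t
  Aluminium hydroxide: 88.60 × 0.3506 = 31.06 t
  Lithium feldspar: 1315 × 0.009800 = 12.89 t
Total LOI = 317.0 t
Glass = batch − LOI = 2550 − 317.0 = 2233 t

LOI loss = 317.0 t; glass = 2233 t; yield = 87.57%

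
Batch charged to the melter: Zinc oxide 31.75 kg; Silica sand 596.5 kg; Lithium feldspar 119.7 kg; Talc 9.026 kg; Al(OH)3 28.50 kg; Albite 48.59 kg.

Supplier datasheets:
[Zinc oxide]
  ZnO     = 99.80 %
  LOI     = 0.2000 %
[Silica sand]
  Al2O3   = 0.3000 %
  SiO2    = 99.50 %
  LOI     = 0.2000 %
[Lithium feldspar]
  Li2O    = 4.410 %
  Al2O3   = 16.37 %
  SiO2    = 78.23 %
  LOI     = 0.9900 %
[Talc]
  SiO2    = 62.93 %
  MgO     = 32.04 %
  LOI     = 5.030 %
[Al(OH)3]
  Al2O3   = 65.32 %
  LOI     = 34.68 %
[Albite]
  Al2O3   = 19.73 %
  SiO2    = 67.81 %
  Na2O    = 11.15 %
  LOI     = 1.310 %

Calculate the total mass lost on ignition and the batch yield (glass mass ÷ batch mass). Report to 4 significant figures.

LOI loss = 13.42 kg; glass = 820.7 kg; yield = 98.39%

Rounding to 4 significant figures applies to each working value as shown — the whole derivation carries full float precision in all steps — every reported result undergoes a single rounding — the derived quantities (the yield, ignition loss, the six compositions, totals, glass mass) are computed starting from the weights for 820.7 kg of glass in full precision, as set out in either problem or answer.
Per-material ignition loss:
  Zinc oxide: 31.75 × 0.002000 = 0.06350 kg
  Silica sand: 596.5 × 0.002000 = 1.193 kg
  Lithium feldspar: 119.7 × 0.009900 = 1.185 kg
  Talc: 9.026 × 0.05030 = 0.4540 kg
  Al(OH)3: 28.50 × 0.3468 = 9.884 kg
  Albite: 48.59 × 0.01310 = 0.6365 kg
Total LOI = 13.42 kg
Glass = batch − LOI = 834.1 − 13.42 = 820.7 kg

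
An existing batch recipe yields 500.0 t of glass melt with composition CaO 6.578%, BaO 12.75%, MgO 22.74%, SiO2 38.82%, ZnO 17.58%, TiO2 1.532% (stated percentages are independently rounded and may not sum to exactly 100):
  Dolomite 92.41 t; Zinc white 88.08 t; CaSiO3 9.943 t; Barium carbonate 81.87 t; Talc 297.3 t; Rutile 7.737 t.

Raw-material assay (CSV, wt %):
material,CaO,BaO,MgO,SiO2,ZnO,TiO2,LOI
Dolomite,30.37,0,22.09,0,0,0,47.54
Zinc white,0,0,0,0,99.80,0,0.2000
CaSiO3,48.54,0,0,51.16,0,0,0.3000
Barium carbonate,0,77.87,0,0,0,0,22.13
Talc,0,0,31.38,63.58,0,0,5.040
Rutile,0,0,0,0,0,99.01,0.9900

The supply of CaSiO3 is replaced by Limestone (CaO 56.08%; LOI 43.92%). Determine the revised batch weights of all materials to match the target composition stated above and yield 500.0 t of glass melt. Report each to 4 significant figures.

Values along the way are displayed rounded to 4 significant digits when written out. All arithmetic keeps full precision from first step to last — every reported value takes just one rounding. The derived quantities, which include six oxide percentages, totals, LOI, yield, glass mass, are carried in full precision, exactly as shown in question or answer, from the weighed amounts for 500.0 t of glass.
Target masses of each oxide per 500.0 t glass melt:
  CaO: 6.578% × 500.0 = 32.89 t
  BaO: 12.75% × 500.0 = 63.75 t
  MgO: 22.74% × 500.0 = 113.7 t
  SiO2: 38.82% × 500.0 = 194.1 t
  ZnO: 17.58% × 500.0 = 87.90 t
  TiO2: 1.532% × 500.0 = 7.660 t
Sums-versus-targets review working from each reported weight, on the stated basis (every target is met by its sum given rounding of the digits):
  CaO: 81.04·0.3037 + 14.76·0.5608 = 32.89 t (target 32.89 t)
  BaO: 81.87·0.7787 = 63.75 t (target 63.75 t)
  MgO: 81.04·0.2209 + 305.3·0.3138 = 113.7 t (target 113.7 t)
  SiO2: 305.3·0.6358 = 194.1 t (target 194.1 t)
  ZnO: 88.08·0.9980 = 87.90 t (target 87.90 t)
  TiO2: 7.737·0.9901 = 7.660 t (target 7.660 t)
Mass balance on the glass: batch total minus LOI = 500.0 t (the targets, summed, come to 500.0 t; with the basis standing at 500.0 t — gaps are rounding artifacts).
Total batch = Σ batch = 578.8 t; the LOI term Σ batch·LOI equals 78.77 t; as yield: glass ÷ batch → 86.39%.

Revised batch per 500.0 t glass melt:
  Dolomite: 81.04 t
  Zinc white: 88.08 t
  Limestone: 14.76 t
  Barium carbonate: 81.87 t
  Talc: 305.3 t
  Rutile: 7.737 t
Total batch = 578.8 t; LOI loss = 78.77 t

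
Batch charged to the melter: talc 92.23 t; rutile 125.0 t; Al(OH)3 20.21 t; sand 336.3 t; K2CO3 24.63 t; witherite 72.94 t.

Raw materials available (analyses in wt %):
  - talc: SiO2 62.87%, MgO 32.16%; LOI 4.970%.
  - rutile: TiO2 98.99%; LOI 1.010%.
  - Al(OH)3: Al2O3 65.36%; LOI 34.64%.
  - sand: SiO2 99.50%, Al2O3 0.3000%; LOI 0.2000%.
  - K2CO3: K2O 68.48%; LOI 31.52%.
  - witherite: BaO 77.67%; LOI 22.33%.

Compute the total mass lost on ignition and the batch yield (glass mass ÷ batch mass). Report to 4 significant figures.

LOI loss = 37.57 t; glass = 633.7 t; yield = 94.40%

Every computation runs at full precision in every operation. Values along the way are printed rounded to four significant figures when written out — every reported value is rounded a single time; the derived quantities (ignition loss, yield, totals, glass mass, six oxide percentages) are recomputed starting from the weights on 633.7 t of glass in full precision as they appear in the problem or the answer.
Material-by-material LOI:
  talc: 92.23 × 0.04970 = 4.584 t
  rutile: 125.0 × 0.01010 = 1.262 t
  Al(OH)3: 20.21 × 0.3464 = 7.001 t
  sand: 336.3 × 0.002000 = 0.6726 t
  K2CO3: 24.63 × 0.3152 = 7.763 t
  witherite: 72.94 × 0.2233 = 16.29 t
Total LOI = 37.57 t
Glass = batch − LOI = 671.3 − 37.57 = 633.7 t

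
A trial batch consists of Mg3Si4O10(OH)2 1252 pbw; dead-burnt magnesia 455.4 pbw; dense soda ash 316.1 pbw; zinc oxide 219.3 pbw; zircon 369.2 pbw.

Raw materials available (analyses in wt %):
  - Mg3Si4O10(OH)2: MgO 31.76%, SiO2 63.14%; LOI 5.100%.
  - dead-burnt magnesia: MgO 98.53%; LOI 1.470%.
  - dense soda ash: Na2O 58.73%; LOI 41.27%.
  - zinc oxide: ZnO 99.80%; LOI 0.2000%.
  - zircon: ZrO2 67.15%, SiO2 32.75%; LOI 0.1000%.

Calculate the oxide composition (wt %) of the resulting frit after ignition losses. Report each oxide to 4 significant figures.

Values along the way are printed, rounded to four significant figures, on the page — each numeric step maintains exact precision end to end — a single rounding produces each reported value. All derived quantities (totals, ignition loss, glass mass, the yield, the five compositions) are computed using the weight values per 2410 pbw of glass in full precision, as set out in either problem or answer.
Mass of each oxide from the mix:
  MgO: 1252·0.3176 + 455.4·0.9853 = 846.3 pbw
  ZrO2: 369.2·0.6715 = 247.9 pbw
  ZnO: 219.3·0.9980 = 218.9 pbw
  Na2O: 316.1·0.5873 = 185.6 pbw
  SiO2: 1252·0.6314 + 369.2·0.3275 = 911.4 pbw
LOI: 1252·0.05100 + 455.4·0.01470 + 316.1·0.4127 + 219.3·0.002000 + 369.2·0.001000 = 201.8 pbw
The glass mass, total less LOI, = 2612 − 201.8 = 2410 pbw (equal to the oxide-mass sum)
each wt % is 100 × oxide ÷ glass

Glass mass = 2410 pbw (batch 2612 − LOI 201.8).
Composition: MgO 35.12%, ZrO2 10.29%, ZnO 9.081%, Na2O 7.703%, SiO2 37.82%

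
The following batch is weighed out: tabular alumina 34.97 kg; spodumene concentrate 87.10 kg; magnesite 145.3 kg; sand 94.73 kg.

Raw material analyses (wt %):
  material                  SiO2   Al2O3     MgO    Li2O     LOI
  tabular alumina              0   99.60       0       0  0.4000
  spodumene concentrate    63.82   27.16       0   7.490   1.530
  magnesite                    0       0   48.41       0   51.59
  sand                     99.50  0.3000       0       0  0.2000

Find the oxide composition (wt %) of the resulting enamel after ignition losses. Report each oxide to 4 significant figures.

The intermediate values appear rounded to 4 significant figures within the worked lines; the working math holds full float precision at every stage — a single rounding completes every reported figure. Derived quantities, including the totals, glass mass, ignition loss, the yield, the four compositions, are carried from the batch weights for 285.5 kg of glass at full float precision as they appear in question or answer.
Oxide-by-oxide delivered mass:
  SiO2: 87.10·0.6382 + 94.73·0.9950 = 149.8 kg
  Al2O3: 34.97·0.9960 + 87.10·0.2716 + 94.73·0.003000 = 58.77 kg
  MgO: 145.3·0.4841 = 70.34 kg
  Li2O: 87.10·0.07490 = 6.524 kg
LOI: 34.97·0.004000 + 87.10·0.01530 + 145.3·0.5159 + 94.73·0.002000 = 76.62 kg
Resulting glass, batch − LOI: 362.1 − 76.62 = 285.5 kg (= Σ oxide masses)
wt % = oxide mass / glass mass × 100

Glass mass = 285.5 kg (batch 362.1 − LOI 76.62).
Composition: SiO2 52.49%, Al2O3 20.59%, MgO 24.64%, Li2O 2.285%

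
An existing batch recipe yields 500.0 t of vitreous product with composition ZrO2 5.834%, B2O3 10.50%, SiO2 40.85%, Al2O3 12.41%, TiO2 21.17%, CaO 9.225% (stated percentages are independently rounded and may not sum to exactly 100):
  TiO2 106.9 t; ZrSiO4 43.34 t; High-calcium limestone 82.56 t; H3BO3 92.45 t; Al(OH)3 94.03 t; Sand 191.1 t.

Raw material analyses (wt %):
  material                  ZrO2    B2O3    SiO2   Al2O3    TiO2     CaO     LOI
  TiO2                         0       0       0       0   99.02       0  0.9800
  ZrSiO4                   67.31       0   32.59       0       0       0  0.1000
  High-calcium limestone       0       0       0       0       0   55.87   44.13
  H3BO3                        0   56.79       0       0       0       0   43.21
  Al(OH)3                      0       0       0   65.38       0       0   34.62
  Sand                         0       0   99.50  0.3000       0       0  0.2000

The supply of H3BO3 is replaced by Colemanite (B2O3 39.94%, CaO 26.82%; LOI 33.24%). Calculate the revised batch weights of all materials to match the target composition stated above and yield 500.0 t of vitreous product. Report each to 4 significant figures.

Each numeric step maintains full precision all the way through — in-progress results are shown rounded to four significant digits when written out; exactly one rounding goes into each reported figure. Derived quantities, including totals, six oxide percentages, the yield, glass mass, ignition loss, are computed from the batch weights at 500.0 t of glass at full precision, as written in the question or the answer.
Oxide mass targets, per 500.0 t vitreous product:
  ZrO2: 5.834% × 500.0 = 29.17 t
  B2O3: 10.50% × 500.0 = 52.50 t
  SiO2: 40.85% × 500.0 = 204.2 t
  Al2O3: 12.41% × 500.0 = 62.05 t
  TiO2: 21.17% × 500.0 = 105.8 t
  CaO: 9.225% × 500.0 = 46.12 t
Mass-balance tally per oxide per the reported batch figures, versus the basis set out (summed amounts equal target values exact up to rounding of places):
  ZrO2: 43.34·0.6731 = 29.17 t (target 29.17 t)
  B2O3: 131.4·0.3994 = 52.48 t (target 52.50 t)
  SiO2: 43.34·0.3259 + 191.1·0.9950 = 204.3 t (target 204.2 t)
  Al2O3: 94.03·0.6538 + 191.1·0.003000 = 62.05 t (target 62.05 t)
  TiO2: 106.9·0.9902 = 105.9 t (target 105.8 t)
  CaO: 19.46·0.5587 + 131.4·0.2682 = 46.11 t (target 46.12 t)
Glass-mass closure: net batch after ignition = 499.9 t (the Σ of target masses is 499.9 t; against the stated basis, 500.0 t — differing by rounding only).
Summing the batch: Σ batch = 586.2 t; LOI removed, Σ of batch·LOI: 86.29 t; glass ÷ batch gives a yield of 85.28%.

Revised batch per 500.0 t vitreous product:
  TiO2: 106.9 t
  ZrSiO4: 43.34 t
  High-calcium limestone: 19.46 t
  Colemanite: 131.4 t
  Al(OH)3: 94.03 t
  Sand: 191.1 t
Total batch = 586.2 t; LOI loss = 86.29 t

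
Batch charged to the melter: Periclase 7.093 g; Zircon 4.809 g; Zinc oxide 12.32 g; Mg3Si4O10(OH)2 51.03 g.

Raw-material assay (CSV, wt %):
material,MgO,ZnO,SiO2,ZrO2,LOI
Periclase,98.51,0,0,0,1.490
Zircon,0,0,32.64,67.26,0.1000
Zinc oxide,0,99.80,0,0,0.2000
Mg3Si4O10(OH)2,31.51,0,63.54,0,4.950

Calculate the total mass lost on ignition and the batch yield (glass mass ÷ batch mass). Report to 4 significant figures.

Mid-chain values are shown rounded to 4 significant digits in the working — every computation keeps full precision all the way through — a single rounding completes every reported figure — derived quantities (the yield, glass mass, totals, the four compositions, ignition loss) are computed at exact precision from the batch weights for 72.59 g of glass exactly as printed in the problem or answer text.
Ignition loss by material:
  Periclase: 7.093 × 0.01490 = 0.1057 g
  Zircon: 4.809 × 0.001000 = 0.004809 g
  Zinc oxide: 12.32 × 0.002000 = 0.02464 g
  Mg3Si4O10(OH)2: 51.03 × 0.04950 = 2.526 g
Total LOI = 2.661 g
Glass = batch − LOI = 75.25 − 2.661 = 72.59 g

LOI loss = 2.661 g; glass = 72.59 g; yield = 96.46%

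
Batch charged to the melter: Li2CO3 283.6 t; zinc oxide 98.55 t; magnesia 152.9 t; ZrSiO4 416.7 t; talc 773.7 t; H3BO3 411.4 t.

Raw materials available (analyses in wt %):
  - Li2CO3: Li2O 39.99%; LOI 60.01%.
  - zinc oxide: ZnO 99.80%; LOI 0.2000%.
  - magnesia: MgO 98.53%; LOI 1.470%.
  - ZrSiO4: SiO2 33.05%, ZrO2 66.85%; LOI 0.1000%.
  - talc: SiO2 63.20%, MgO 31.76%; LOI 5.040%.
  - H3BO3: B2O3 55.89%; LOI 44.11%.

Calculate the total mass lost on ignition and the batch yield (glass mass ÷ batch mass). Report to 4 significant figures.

The intermediate values are shown, with 4-significant-figure rounding, when written out; the whole derivation carries exact precision in every operation; each reported result sees exactly one rounding. All derived quantities are rebuilt at full float precision (the six compositions, glass mass, ignition loss, the yield, the totals) from the weighed amounts at 1743 t of glass, as quoted within the problem or the answer.
LOI of each material in turn:
  Li2CO3: 283.6 × 0.6001 = 170.2 t
  zinc oxide: 98.55 × 0.002000 = 0.1971 t
  magnesia: 152.9 × 0.01470 = 2.248 t
  ZrSiO4: 416.7 × 0.001000 = 0.4167 t
  talc: 773.7 × 0.05040 = 38.99 t
  H3BO3: 411.4 × 0.4411 = 181.5 t
Total LOI = 393.5 t
Glass = batch − LOI = 2137 − 393.5 = 1743 t

LOI loss = 393.5 t; glass = 1743 t; yield = 81.58%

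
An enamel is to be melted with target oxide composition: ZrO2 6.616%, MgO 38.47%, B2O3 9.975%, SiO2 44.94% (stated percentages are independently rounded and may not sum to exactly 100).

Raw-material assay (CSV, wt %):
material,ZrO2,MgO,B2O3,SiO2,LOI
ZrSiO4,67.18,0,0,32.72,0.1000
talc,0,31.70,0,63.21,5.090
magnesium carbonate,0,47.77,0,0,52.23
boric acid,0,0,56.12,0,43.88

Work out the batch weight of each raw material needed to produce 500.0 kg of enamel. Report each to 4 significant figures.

Batch per 500.0 kg enamel:
  ZrSiO4: 49.24 kg
  talc: 330.0 kg
  magnesium carbonate: 183.7 kg
  boric acid: 88.87 kg
Total batch = 651.8 kg; LOI loss = 151.8 kg; yield = 76.71%

The working math keeps exact precision throughout — the intermediate values are printed rounded to 4 significant digits between the steps; every reported value includes exactly one rounding; derived quantities, including the yield, glass mass, the four compositions, the totals, LOI, are recomputed from the batch weights per 500.0 kg of glass at exact precision, exactly as shown in question or answer.
The oxide mass targets at 500.0 kg enamel:
  ZrO2: 6.616% × 500.0 = 33.08 kg
  MgO: 38.47% × 500.0 = 192.4 kg
  B2O3: 9.975% × 500.0 = 49.88 kg
  SiO2: 44.94% × 500.0 = 224.7 kg
Checking each oxide sum per the reported batch figures, versus the basis set out (sums match the target masses modulo rounding of the values):
  ZrO2: 49.24·0.6718 = 33.08 kg (target 33.08 kg)
  MgO: 330.0·0.3170 + 183.7·0.4777 = 192.4 kg (target 192.4 kg)
  B2O3: 88.87·0.5612 = 49.87 kg (target 49.88 kg)
  SiO2: 49.24·0.3272 + 330.0·0.6321 = 224.7 kg (target 224.7 kg)
Mass balance on the glass: total charge less LOI = 500.0 kg (the Σ of target masses is 500.0 kg; versus the stated basis of 500.0 kg — differing by rounding only).
Summing the batch: Σ batch = 651.8 kg; Σ batch·LOI gives LOI loss = 151.8 kg; glass ÷ batch gives a yield of 76.71%.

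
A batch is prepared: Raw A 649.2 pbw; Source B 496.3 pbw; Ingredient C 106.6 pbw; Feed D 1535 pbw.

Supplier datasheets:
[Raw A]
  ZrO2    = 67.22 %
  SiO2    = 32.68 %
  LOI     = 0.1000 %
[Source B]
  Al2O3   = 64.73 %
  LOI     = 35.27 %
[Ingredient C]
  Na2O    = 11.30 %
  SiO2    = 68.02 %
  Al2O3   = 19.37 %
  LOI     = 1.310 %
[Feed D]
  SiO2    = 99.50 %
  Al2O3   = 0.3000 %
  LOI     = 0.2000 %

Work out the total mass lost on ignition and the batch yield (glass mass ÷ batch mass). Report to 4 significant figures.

LOI loss = 180.2 pbw; glass = 2607 pbw; yield = 93.54%

Full precision is maintained through the solve; in-progress results are shown (rounded to 4 significant digits) in the working. A single rounding produces every reported result. The derived quantities, which include ignition loss, glass mass, the yield, four oxide percentages, totals, are carried at full float precision, as written in the problem or the answer, from the batch weights per 2607 pbw of glass.
Per-material ignition loss:
  Raw A: 649.2 × 0.001000 = 0.6492 pbw
  Source B: 496.3 × 0.3527 = 175.0 pbw
  Ingredient C: 106.6 × 0.01310 = 1.396 pbw
  Feed D: 1535 × 0.002000 = 3.070 pbw
Total LOI = 180.2 pbw
Glass = batch − LOI = 2787 − 180.2 = 2607 pbw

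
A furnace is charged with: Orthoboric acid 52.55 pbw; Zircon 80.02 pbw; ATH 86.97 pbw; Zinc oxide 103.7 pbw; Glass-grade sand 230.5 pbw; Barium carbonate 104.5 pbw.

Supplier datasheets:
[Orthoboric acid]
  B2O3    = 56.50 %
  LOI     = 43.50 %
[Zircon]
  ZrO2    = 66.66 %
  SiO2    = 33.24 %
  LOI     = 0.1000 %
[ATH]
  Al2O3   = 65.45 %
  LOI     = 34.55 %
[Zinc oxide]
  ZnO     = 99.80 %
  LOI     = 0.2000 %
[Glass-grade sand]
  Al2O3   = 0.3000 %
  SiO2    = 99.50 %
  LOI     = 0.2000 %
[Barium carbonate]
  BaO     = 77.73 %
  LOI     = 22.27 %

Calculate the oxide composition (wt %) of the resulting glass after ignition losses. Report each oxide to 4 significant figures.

Glass mass = 581.3 pbw (batch 658.2 − LOI 76.93).
Composition: ZnO 17.80%, BaO 13.97%, Al2O3 9.911%, B2O3 5.108%, ZrO2 9.176%, SiO2 44.03%

In-progress results are shown with 4-significant-figure rounding within the worked lines; the working math runs at exact precision through every step. Every reported figure is rounded exactly once — derived quantities are carried at exact precision (yield, the six compositions, the totals, net glass mass, LOI) from the batch weights on 581.3 pbw of glass, as they appear in problem or answer.
Oxide masses out of the charge:
  ZnO: 103.7·0.9980 = 103.5 pbw
  BaO: 104.5·0.7773 = 81.23 pbw
  Al2O3: 86.97·0.6545 + 230.5·0.003000 = 57.61 pbw
  B2O3: 52.55·0.5650 = 29.69 pbw
  ZrO2: 80.02·0.6666 = 53.34 pbw
  SiO2: 80.02·0.3324 + 230.5·0.9950 = 255.9 pbw
LOI: 52.55·0.4350 + 80.02·0.001000 + 86.97·0.3455 + 103.7·0.002000 + 230.5·0.002000 + 104.5·0.2227 = 76.93 pbw
Glass mass = batch − LOI = 658.2 − 76.93 = 581.3 pbw (= Σ oxide masses)
percent share: oxide ÷ glass, ×100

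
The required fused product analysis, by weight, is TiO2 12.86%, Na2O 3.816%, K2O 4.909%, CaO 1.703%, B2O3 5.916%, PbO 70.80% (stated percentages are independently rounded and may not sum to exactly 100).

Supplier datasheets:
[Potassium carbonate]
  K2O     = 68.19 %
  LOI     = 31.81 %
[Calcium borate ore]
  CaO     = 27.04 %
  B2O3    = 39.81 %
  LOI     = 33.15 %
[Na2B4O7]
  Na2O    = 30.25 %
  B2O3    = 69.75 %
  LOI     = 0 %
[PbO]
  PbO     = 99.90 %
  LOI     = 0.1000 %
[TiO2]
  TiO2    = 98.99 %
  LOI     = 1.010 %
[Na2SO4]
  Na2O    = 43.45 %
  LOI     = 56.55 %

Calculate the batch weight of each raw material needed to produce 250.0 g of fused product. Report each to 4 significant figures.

In-progress results are printed (rounded to four significant digits) in the working; the working math keeps exact precision at each step. Each reported result is rounded a single time — all derived quantities, which include LOI, the totals, net glass mass, yield, the six compositions, are re-derived in full precision, precisely as stated by problem or answer, from the batch weights at 250.0 g of glass.
Oxide mass targets, per 250.0 g fused product:
  TiO2: 12.86% × 250.0 = 32.15 g
  Na2O: 3.816% × 250.0 = 9.540 g
  K2O: 4.909% × 250.0 = 12.27 g
  CaO: 1.703% × 250.0 = 4.258 g
  B2O3: 5.916% × 250.0 = 14.79 g
  PbO: 70.80% × 250.0 = 177.0 g
A balance pass over the oxides, working from each reported weight, relative to the basis at hand (summed amounts equal target values exact up to rounding of places):
  TiO2: 32.48·0.9899 = 32.15 g (target 32.15 g)
  Na2O: 12.22·0.3025 + 13.45·0.4345 = 9.541 g (target 9.540 g)
  K2O: 18.00·0.6819 = 12.27 g (target 12.27 g)
  CaO: 15.75·0.2704 = 4.259 g (target 4.258 g)
  B2O3: 15.75·0.3981 + 12.22·0.6975 = 14.79 g (target 14.79 g)
  PbO: 177.2·0.9990 = 177.0 g (target 177.0 g)
Glass-mass closure: batch Σ − ignition loss = 250.0 g (the Σ of target masses is 250.0 g; versus the stated basis of 250.0 g — any gap is answer rounding).
Adding the batch up: Σ batch = 269.1 g; ignition loss, Σ(batch × LOI) = 19.06 g; yield: glass divided by total = 92.92%.

Batch per 250.0 g fused product:
  Potassium carbonate: 18.00 g
  Calcium borate ore: 15.75 g
  Na2B4O7: 12.22 g
  PbO: 177.2 g
  TiO2: 32.48 g
  Na2SO4: 13.45 g
Total batch = 269.1 g; LOI loss = 19.06 g; yield = 92.92%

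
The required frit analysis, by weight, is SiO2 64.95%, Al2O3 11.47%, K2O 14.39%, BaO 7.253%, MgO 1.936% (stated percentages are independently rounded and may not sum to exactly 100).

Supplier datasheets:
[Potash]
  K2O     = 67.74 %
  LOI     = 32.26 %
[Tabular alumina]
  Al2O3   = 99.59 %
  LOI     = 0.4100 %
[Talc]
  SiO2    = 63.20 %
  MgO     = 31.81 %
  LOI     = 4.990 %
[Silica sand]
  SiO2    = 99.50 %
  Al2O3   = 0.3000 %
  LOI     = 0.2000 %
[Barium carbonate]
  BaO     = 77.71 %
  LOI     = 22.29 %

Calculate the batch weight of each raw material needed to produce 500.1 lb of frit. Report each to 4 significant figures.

Batch per 500.1 lb frit:
  Potash: 106.2 lb
  Tabular alumina: 56.67 lb
  Talc: 30.44 lb
  Silica sand: 307.1 lb
  Barium carbonate: 46.68 lb
Total batch = 547.1 lb; LOI loss = 47.03 lb; yield = 91.40%

Every computation maintains exact precision in every operation; mid-chain values are shown (rounded to four significant figures) in the working — exactly one rounding goes into every reported figure. Derived quantities (the totals, the yield, net glass mass, LOI, five oxide percentages) are computed from the batch weights at 500.1 lb of glass at full float precision as given in problem or answer.
Oxide-by-oxide targets in 500.1 lb frit:
  SiO2: 64.95% × 500.1 = 324.8 lb
  Al2O3: 11.47% × 500.1 = 57.36 lb
  K2O: 14.39% × 500.1 = 71.96 lb
  BaO: 7.253% × 500.1 = 36.27 lb
  MgO: 1.936% × 500.1 = 9.682 lb
Oxide-by-oxide audit with the batch weights as given, at the basis given (oxide sums agree with the targets once rounding is allowed for):
  SiO2: 30.44·0.6320 + 307.1·0.9950 = 324.8 lb (target 324.8 lb)
  Al2O3: 56.67·0.9959 + 307.1·0.003000 = 57.36 lb (target 57.36 lb)
  K2O: 106.2·0.6774 = 71.94 lb (target 71.96 lb)
  BaO: 46.68·0.7771 = 36.28 lb (target 36.27 lb)
  MgO: 30.44·0.3181 = 9.683 lb (target 9.682 lb)
Glass-mass bookkeeping: Σ batch − LOI loss = 500.1 lb (per-oxide target masses sum to 500.1 lb; basis as stated: 500.1 lb — a pure rounding effect).
Whole-batch sum: Σ batch = 547.1 lb; the LOI term Σ batch·LOI equals 47.03 lb; yield, glass over the total, = 91.40%.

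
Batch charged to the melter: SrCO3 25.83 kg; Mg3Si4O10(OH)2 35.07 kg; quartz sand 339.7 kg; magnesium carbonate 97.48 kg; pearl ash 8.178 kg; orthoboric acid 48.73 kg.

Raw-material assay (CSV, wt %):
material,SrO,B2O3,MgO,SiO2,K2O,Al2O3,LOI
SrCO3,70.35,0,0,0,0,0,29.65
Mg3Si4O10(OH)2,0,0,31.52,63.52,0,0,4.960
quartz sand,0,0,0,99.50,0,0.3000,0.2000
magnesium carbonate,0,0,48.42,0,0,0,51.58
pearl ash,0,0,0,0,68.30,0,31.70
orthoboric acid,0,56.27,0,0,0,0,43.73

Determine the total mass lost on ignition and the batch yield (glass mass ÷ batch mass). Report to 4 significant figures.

LOI loss = 84.26 kg; glass = 470.7 kg; yield = 84.82%

All arithmetic keeps full precision in every operation. In-progress results are shown (rounded to 4 significant digits) across the worked steps. Every reported result is rounded a single time — derived quantities (net glass mass, yield, ignition loss, the six compositions, totals) are re-derived from the batch weights for 470.7 kg of glass in exact precision precisely as stated by the question or the answer.
Each material's LOI contribution:
  SrCO3: 25.83 × 0.2965 = 7.659 kg
  Mg3Si4O10(OH)2: 35.07 × 0.04960 = 1.739 kg
  quartz sand: 339.7 × 0.002000 = 0.6794 kg
  magnesium carbonate: 97.48 × 0.5158 = 50.28 kg
  pearl ash: 8.178 × 0.3170 = 2.592 kg
  orthoboric acid: 48.73 × 0.4373 = 21.31 kg
Total LOI = 84.26 kg
Glass = batch − LOI = 555.0 − 84.26 = 470.7 kg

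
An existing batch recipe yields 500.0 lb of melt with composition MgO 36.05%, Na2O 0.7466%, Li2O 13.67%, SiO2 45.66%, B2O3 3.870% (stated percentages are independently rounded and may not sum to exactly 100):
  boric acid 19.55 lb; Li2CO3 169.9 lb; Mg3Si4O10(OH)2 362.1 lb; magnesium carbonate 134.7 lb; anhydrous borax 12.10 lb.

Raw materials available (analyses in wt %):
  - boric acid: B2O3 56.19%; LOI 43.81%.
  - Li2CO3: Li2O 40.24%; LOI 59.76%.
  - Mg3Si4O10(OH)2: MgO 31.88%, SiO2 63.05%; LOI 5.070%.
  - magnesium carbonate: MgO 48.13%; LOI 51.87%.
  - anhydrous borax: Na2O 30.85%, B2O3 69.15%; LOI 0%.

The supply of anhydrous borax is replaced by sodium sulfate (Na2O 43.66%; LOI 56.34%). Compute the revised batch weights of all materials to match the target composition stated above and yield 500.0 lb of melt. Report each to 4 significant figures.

Revised batch per 500.0 lb melt:
  boric acid: 34.44 lb
  Li2CO3: 169.9 lb
  Mg3Si4O10(OH)2: 362.1 lb
  magnesium carbonate: 134.7 lb
  sodium sulfate: 8.550 lb
Total batch = 709.7 lb; LOI loss = 209.7 lb

Full precision is maintained throughout. Mid-chain values are displayed, rounded to 4 significant figures, on the page. Each reported number undergoes a single rounding; all derived quantities are rebuilt at exact precision (totals, yield, the five compositions, net glass mass, LOI) from the batch weights for 500.0 lb of glass as quoted within question or answer.
Target oxide masses per 500.0 lb melt:
  MgO: 36.05% × 500.0 = 180.2 lb
  Na2O: 0.7466% × 500.0 = 3.733 lb
  Li2O: 13.67% × 500.0 = 68.35 lb
  SiO2: 45.66% × 500.0 = 228.3 lb
  B2O3: 3.870% × 500.0 = 19.35 lb
Oxide-by-oxide audit applying the batch weights above, relative to the basis at hand (every target is met by its sum up to rounding of the answer):
  MgO: 362.1·0.3188 + 134.7·0.4813 = 180.3 lb (target 180.2 lb)
  Na2O: 8.550·0.4366 = 3.733 lb (target 3.733 lb)
  Li2O: 169.9·0.4024 = 68.37 lb (target 68.35 lb)
  SiO2: 362.1·0.6305 = 228.3 lb (target 228.3 lb)
  B2O3: 34.44·0.5619 = 19.35 lb (target 19.35 lb)
Mass balance on the glass: batch total minus LOI = 500.0 lb (oxide target masses add up to 500.0 lb; with the basis standing at 500.0 lb — differing by rounding only).
Summing the batch: Σ batch = 709.7 lb; LOI removed, Σ of batch·LOI: 209.7 lb; yield = glass ÷ total batch = 70.46%.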